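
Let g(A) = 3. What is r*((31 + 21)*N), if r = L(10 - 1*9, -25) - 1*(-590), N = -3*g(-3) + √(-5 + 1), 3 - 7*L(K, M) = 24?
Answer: -274716 + 61048*I ≈ -2.7472e+5 + 61048.0*I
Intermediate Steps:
L(K, M) = -3 (L(K, M) = 3/7 - ⅐*24 = 3/7 - 24/7 = -3)
N = -9 + 2*I (N = -3*3 + √(-5 + 1) = -9 + √(-4) = -9 + 2*I ≈ -9.0 + 2.0*I)
r = 587 (r = -3 - 1*(-590) = -3 + 590 = 587)
r*((31 + 21)*N) = 587*((31 + 21)*(-9 + 2*I)) = 587*(52*(-9 + 2*I)) = 587*(-468 + 104*I) = -274716 + 61048*I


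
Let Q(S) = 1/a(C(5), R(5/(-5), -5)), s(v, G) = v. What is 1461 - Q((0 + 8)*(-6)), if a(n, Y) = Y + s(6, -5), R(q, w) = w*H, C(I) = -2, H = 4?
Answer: 20455/14 ≈ 1461.1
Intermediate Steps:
R(q, w) = 4*w (R(q, w) = w*4 = 4*w)
a(n, Y) = 6 + Y (a(n, Y) = Y + 6 = 6 + Y)
Q(S) = -1/14 (Q(S) = 1/(6 + 4*(-5)) = 1/(6 - 20) = 1/(-14) = -1/14)
1461 - Q((0 + 8)*(-6)) = 1461 - 1*(-1/14) = 1461 + 1/14 = 20455/14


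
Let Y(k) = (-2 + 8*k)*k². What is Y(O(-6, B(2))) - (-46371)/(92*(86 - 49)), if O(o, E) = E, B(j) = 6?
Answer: 5683395/3404 ≈ 1669.6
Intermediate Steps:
Y(k) = k²*(-2 + 8*k)
Y(O(-6, B(2))) - (-46371)/(92*(86 - 49)) = 6²*(-2 + 8*6) - (-46371)/(92*(86 - 49)) = 36*(-2 + 48) - (-46371)/(92*37) = 36*46 - (-46371)/3404 = 1656 - (-46371)/3404 = 1656 - 1*(-46371/3404) = 1656 + 46371/3404 = 5683395/3404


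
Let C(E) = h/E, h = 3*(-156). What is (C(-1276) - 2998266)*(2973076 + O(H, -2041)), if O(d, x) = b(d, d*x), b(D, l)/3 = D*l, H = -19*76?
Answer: 12208387098946690524/319 ≈ 3.8271e+16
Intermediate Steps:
h = -468
H = -1444
b(D, l) = 3*D*l (b(D, l) = 3*(D*l) = 3*D*l)
O(d, x) = 3*x*d**2 (O(d, x) = 3*d*(d*x) = 3*x*d**2)
C(E) = -468/E
(C(-1276) - 2998266)*(2973076 + O(H, -2041)) = (-468/(-1276) - 2998266)*(2973076 + 3*(-2041)*(-1444)**2) = (-468*(-1/1276) - 2998266)*(2973076 + 3*(-2041)*2085136) = (117/319 - 2998266)*(2973076 - 12767287728) = -956446737/319*(-12764314652) = 12208387098946690524/319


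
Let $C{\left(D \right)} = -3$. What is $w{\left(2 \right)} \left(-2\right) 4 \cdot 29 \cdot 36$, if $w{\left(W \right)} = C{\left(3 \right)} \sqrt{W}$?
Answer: $25056 \sqrt{2} \approx 35435.0$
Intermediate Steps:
$w{\left(W \right)} = - 3 \sqrt{W}$
$w{\left(2 \right)} \left(-2\right) 4 \cdot 29 \cdot 36 = - 3 \sqrt{2} \left(-2\right) 4 \cdot 29 \cdot 36 = 6 \sqrt{2} \cdot 4 \cdot 29 \cdot 36 = 24 \sqrt{2} \cdot 29 \cdot 36 = 696 \sqrt{2} \cdot 36 = 25056 \sqrt{2}$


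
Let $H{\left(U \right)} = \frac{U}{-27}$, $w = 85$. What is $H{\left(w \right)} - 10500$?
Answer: $- \frac{283585}{27} \approx -10503.0$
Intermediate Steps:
$H{\left(U \right)} = - \frac{U}{27}$ ($H{\left(U \right)} = U \left(- \frac{1}{27}\right) = - \frac{U}{27}$)
$H{\left(w \right)} - 10500 = \left(- \frac{1}{27}\right) 85 - 10500 = - \frac{85}{27} + \left(-17740 + 7240\right) = - \frac{85}{27} - 10500 = - \frac{283585}{27}$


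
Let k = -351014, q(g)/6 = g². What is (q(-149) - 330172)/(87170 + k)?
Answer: 14069/18846 ≈ 0.74652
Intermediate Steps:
q(g) = 6*g²
(q(-149) - 330172)/(87170 + k) = (6*(-149)² - 330172)/(87170 - 351014) = (6*22201 - 330172)/(-263844) = (133206 - 330172)*(-1/263844) = -196966*(-1/263844) = 14069/18846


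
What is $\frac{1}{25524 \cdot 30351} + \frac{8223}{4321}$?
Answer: $\frac{6370184796373}{3347387630604} \approx 1.903$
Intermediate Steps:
$\frac{1}{25524 \cdot 30351} + \frac{8223}{4321} = \frac{1}{25524} \cdot \frac{1}{30351} + 8223 \cdot \frac{1}{4321} = \frac{1}{774678924} + \frac{8223}{4321} = \frac{6370184796373}{3347387630604}$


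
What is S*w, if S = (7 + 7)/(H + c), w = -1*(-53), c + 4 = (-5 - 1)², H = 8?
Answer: 371/20 ≈ 18.550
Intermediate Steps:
c = 32 (c = -4 + (-5 - 1)² = -4 + (-6)² = -4 + 36 = 32)
w = 53
S = 7/20 (S = (7 + 7)/(8 + 32) = 14/40 = 14*(1/40) = 7/20 ≈ 0.35000)
S*w = (7/20)*53 = 371/20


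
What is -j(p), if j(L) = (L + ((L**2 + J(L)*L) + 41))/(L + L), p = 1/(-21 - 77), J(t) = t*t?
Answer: 38579365/19208 ≈ 2008.5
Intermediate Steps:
J(t) = t**2
p = -1/98 (p = 1/(-98) = -1/98 ≈ -0.010204)
j(L) = (41 + L + L**2 + L**3)/(2*L) (j(L) = (L + ((L**2 + L**2*L) + 41))/(L + L) = (L + ((L**2 + L**3) + 41))/((2*L)) = (L + (41 + L**2 + L**3))*(1/(2*L)) = (41 + L + L**2 + L**3)*(1/(2*L)) = (41 + L + L**2 + L**3)/(2*L))
-j(p) = -(41 - (1 - 1/98 + (-1/98)**2)/98)/(2*(-1/98)) = -(-98)*(41 - (1 - 1/98 + 1/9604)/98)/2 = -(-98)*(41 - 1/98*9507/9604)/2 = -(-98)*(41 - 9507/941192)/2 = -(-98)*38579365/(2*941192) = -1*(-38579365/19208) = 38579365/19208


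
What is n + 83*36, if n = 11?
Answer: 2999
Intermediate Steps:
n + 83*36 = 11 + 83*36 = 11 + 2988 = 2999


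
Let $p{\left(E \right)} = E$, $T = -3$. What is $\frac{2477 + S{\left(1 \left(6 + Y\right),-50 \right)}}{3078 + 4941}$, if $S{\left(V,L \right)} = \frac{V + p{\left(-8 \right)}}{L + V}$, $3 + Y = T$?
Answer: $\frac{6881}{22275} \approx 0.30891$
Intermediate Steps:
$Y = -6$ ($Y = -3 - 3 = -6$)
$S{\left(V,L \right)} = \frac{-8 + V}{L + V}$ ($S{\left(V,L \right)} = \frac{V - 8}{L + V} = \frac{-8 + V}{L + V}$)
$\frac{2477 + S{\left(1 \left(6 + Y\right),-50 \right)}}{3078 + 4941} = \frac{2477 + \frac{-8 + 1 \left(6 - 6\right)}{-50 + 1 \left(6 - 6\right)}}{3078 + 4941} = \frac{2477 + \frac{-8 + 1 \cdot 0}{-50 + 1 \cdot 0}}{8019} = \left(2477 + \frac{-8 + 0}{-50 + 0}\right) \frac{1}{8019} = \left(2477 + \frac{1}{-50} \left(-8\right)\right) \frac{1}{8019} = \left(2477 - - \frac{4}{25}\right) \frac{1}{8019} = \left(2477 + \frac{4}{25}\right) \frac{1}{8019} = \frac{61929}{25} \cdot \frac{1}{8019} = \frac{6881}{22275}$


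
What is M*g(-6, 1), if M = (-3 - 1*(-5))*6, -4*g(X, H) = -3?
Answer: 9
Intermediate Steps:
g(X, H) = ¾ (g(X, H) = -¼*(-3) = ¾)
M = 12 (M = (-3 + 5)*6 = 2*6 = 12)
M*g(-6, 1) = 12*(¾) = 9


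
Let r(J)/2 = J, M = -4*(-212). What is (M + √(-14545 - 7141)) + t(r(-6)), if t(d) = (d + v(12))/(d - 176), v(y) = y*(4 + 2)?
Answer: 39841/47 + I*√21686 ≈ 847.68 + 147.26*I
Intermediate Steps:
v(y) = 6*y (v(y) = y*6 = 6*y)
M = 848
r(J) = 2*J
t(d) = (72 + d)/(-176 + d) (t(d) = (d + 6*12)/(d - 176) = (d + 72)/(-176 + d) = (72 + d)/(-176 + d))
(M + √(-14545 - 7141)) + t(r(-6)) = (848 + √(-14545 - 7141)) + (72 + 2*(-6))/(-176 + 2*(-6)) = (848 + √(-21686)) + (72 - 12)/(-176 - 12) = (848 + I*√21686) + 60/(-188) = (848 + I*√21686) - 1/188*60 = (848 + I*√21686) - 15/47 = 39841/47 + I*√21686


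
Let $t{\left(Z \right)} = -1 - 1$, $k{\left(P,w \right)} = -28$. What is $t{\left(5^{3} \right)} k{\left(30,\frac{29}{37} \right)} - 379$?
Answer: $-323$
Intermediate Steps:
$t{\left(Z \right)} = -2$ ($t{\left(Z \right)} = -1 - 1 = -2$)
$t{\left(5^{3} \right)} k{\left(30,\frac{29}{37} \right)} - 379 = \left(-2\right) \left(-28\right) - 379 = 56 - 379 = -323$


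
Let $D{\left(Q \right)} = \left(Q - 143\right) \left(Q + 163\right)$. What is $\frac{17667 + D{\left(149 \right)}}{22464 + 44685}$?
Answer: $\frac{2171}{7461} \approx 0.29098$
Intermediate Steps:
$D{\left(Q \right)} = \left(-143 + Q\right) \left(163 + Q\right)$
$\frac{17667 + D{\left(149 \right)}}{22464 + 44685} = \frac{17667 + \left(-23309 + 149^{2} + 20 \cdot 149\right)}{22464 + 44685} = \frac{17667 + \left(-23309 + 22201 + 2980\right)}{67149} = \left(17667 + 1872\right) \frac{1}{67149} = 19539 \cdot \frac{1}{67149} = \frac{2171}{7461}$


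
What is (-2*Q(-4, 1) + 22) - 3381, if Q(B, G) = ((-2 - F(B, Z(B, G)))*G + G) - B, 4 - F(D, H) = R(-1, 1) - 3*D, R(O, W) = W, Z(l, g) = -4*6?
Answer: -3383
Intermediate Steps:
Z(l, g) = -24
F(D, H) = 3 + 3*D (F(D, H) = 4 - (1 - 3*D) = 4 + (-1 + 3*D) = 3 + 3*D)
Q(B, G) = G - B + G*(-5 - 3*B) (Q(B, G) = ((-2 - (3 + 3*B))*G + G) - B = ((-2 + (-3 - 3*B))*G + G) - B = ((-5 - 3*B)*G + G) - B = (G*(-5 - 3*B) + G) - B = (G + G*(-5 - 3*B)) - B = G - B + G*(-5 - 3*B))
(-2*Q(-4, 1) + 22) - 3381 = (-2*(-1*(-4) - 1*1 - 3*1*(1 - 4)) + 22) - 3381 = (-2*(4 - 1 - 3*1*(-3)) + 22) - 3381 = (-2*(4 - 1 + 9) + 22) - 3381 = (-2*12 + 22) - 3381 = (-24 + 22) - 3381 = -2 - 3381 = -3383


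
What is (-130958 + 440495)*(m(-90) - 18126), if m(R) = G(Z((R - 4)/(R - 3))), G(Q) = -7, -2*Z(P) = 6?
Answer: -5612834421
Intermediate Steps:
Z(P) = -3 (Z(P) = -1/2*6 = -3)
m(R) = -7
(-130958 + 440495)*(m(-90) - 18126) = (-130958 + 440495)*(-7 - 18126) = 309537*(-18133) = -5612834421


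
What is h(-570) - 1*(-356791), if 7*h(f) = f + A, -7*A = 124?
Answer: 17478645/49 ≈ 3.5671e+5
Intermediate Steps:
A = -124/7 (A = -⅐*124 = -124/7 ≈ -17.714)
h(f) = -124/49 + f/7 (h(f) = (f - 124/7)/7 = (-124/7 + f)/7 = -124/49 + f/7)
h(-570) - 1*(-356791) = (-124/49 + (⅐)*(-570)) - 1*(-356791) = (-124/49 - 570/7) + 356791 = -4114/49 + 356791 = 17478645/49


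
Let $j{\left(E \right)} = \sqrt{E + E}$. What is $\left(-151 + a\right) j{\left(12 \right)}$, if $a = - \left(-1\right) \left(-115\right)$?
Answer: $- 532 \sqrt{6} \approx -1303.1$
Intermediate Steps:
$j{\left(E \right)} = \sqrt{2} \sqrt{E}$ ($j{\left(E \right)} = \sqrt{2 E} = \sqrt{2} \sqrt{E}$)
$a = -115$ ($a = \left(-1\right) 115 = -115$)
$\left(-151 + a\right) j{\left(12 \right)} = \left(-151 - 115\right) \sqrt{2} \sqrt{12} = - 266 \sqrt{2} \cdot 2 \sqrt{3} = - 266 \cdot 2 \sqrt{6} = - 532 \sqrt{6}$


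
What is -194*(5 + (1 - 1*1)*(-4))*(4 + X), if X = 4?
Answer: -7760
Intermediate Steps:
-194*(5 + (1 - 1*1)*(-4))*(4 + X) = -194*(5 + (1 - 1*1)*(-4))*(4 + 4) = -194*(5 + (1 - 1)*(-4))*8 = -194*(5 + 0*(-4))*8 = -194*(5 + 0)*8 = -970*8 = -194*40 = -7760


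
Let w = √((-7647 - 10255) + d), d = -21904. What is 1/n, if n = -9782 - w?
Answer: I/(√39806 - 9782*I) ≈ -0.00010219 + 2.0842e-6*I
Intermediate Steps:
w = I*√39806 (w = √((-7647 - 10255) - 21904) = √(-17902 - 21904) = √(-39806) = I*√39806 ≈ 199.51*I)
n = -9782 - I*√39806 ≈ -9782.0 - 199.51*I
1/n = 1/(-9782 - I*√39806)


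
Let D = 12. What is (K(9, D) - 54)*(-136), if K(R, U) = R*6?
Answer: 0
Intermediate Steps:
K(R, U) = 6*R
(K(9, D) - 54)*(-136) = (6*9 - 54)*(-136) = (54 - 54)*(-136) = 0*(-136) = 0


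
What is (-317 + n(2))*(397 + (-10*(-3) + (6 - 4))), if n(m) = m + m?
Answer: -134277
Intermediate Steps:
n(m) = 2*m
(-317 + n(2))*(397 + (-10*(-3) + (6 - 4))) = (-317 + 2*2)*(397 + (-10*(-3) + (6 - 4))) = (-317 + 4)*(397 + (30 + 2)) = -313*(397 + 32) = -313*429 = -134277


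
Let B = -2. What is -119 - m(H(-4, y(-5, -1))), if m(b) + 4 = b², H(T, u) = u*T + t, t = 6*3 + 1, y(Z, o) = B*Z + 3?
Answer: -1204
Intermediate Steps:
y(Z, o) = 3 - 2*Z (y(Z, o) = -2*Z + 3 = 3 - 2*Z)
t = 19 (t = 18 + 1 = 19)
H(T, u) = 19 + T*u (H(T, u) = u*T + 19 = T*u + 19 = 19 + T*u)
m(b) = -4 + b²
-119 - m(H(-4, y(-5, -1))) = -119 - (-4 + (19 - 4*(3 - 2*(-5)))²) = -119 - (-4 + (19 - 4*(3 + 10))²) = -119 - (-4 + (19 - 4*13)²) = -119 - (-4 + (19 - 52)²) = -119 - (-4 + (-33)²) = -119 - (-4 + 1089) = -119 - 1*1085 = -119 - 1085 = -1204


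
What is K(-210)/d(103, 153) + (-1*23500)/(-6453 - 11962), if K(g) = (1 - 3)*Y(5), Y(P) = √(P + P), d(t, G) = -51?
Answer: 4700/3683 + 2*√10/51 ≈ 1.4001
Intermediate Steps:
Y(P) = √2*√P (Y(P) = √(2*P) = √2*√P)
K(g) = -2*√10 (K(g) = (1 - 3)*(√2*√5) = -2*√10)
K(-210)/d(103, 153) + (-1*23500)/(-6453 - 11962) = -2*√10/(-51) + (-1*23500)/(-6453 - 11962) = -2*√10*(-1/51) - 23500/(-18415) = 2*√10/51 - 23500*(-1/18415) = 2*√10/51 + 4700/3683 = 4700/3683 + 2*√10/51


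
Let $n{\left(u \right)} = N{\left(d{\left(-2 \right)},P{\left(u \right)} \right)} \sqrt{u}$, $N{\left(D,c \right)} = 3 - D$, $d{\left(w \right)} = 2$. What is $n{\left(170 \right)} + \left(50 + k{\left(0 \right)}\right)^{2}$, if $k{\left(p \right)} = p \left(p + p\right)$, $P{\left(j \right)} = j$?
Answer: $2500 + \sqrt{170} \approx 2513.0$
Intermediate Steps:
$k{\left(p \right)} = 2 p^{2}$ ($k{\left(p \right)} = p 2 p = 2 p^{2}$)
$n{\left(u \right)} = \sqrt{u}$ ($n{\left(u \right)} = \left(3 - 2\right) \sqrt{u} = 1 \sqrt{u} = \sqrt{u}$)
$n{\left(170 \right)} + \left(50 + k{\left(0 \right)}\right)^{2} = \sqrt{170} + \left(50 + 2 \cdot 0^{2}\right)^{2} = \sqrt{170} + \left(50 + 2 \cdot 0\right)^{2} = \sqrt{170} + \left(50 + 0\right)^{2} = \sqrt{170} + 50^{2} = \sqrt{170} + 2500 = 2500 + \sqrt{170}$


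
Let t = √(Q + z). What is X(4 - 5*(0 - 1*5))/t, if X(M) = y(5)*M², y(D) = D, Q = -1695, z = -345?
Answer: -841*I*√510/204 ≈ -93.1*I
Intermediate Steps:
t = 2*I*√510 (t = √(-1695 - 345) = √(-2040) = 2*I*√510 ≈ 45.166*I)
X(M) = 5*M²
X(4 - 5*(0 - 1*5))/t = (5*(4 - 5*(0 - 1*5))²)/((2*I*√510)) = (5*(4 - 5*(0 - 5))²)*(-I*√510/1020) = (5*(4 - 5*(-5))²)*(-I*√510/1020) = (5*(4 + 25)²)*(-I*√510/1020) = (5*29²)*(-I*√510/1020) = (5*841)*(-I*√510/1020) = 4205*(-I*√510/1020) = -841*I*√510/204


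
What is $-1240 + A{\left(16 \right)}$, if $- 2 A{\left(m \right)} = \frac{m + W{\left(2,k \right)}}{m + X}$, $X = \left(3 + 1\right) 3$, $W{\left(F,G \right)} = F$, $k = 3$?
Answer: $- \frac{34729}{28} \approx -1240.3$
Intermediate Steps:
$X = 12$ ($X = 4 \cdot 3 = 12$)
$A{\left(m \right)} = - \frac{2 + m}{2 \left(12 + m\right)}$ ($A{\left(m \right)} = - \frac{\left(m + 2\right) \frac{1}{m + 12}}{2} = - \frac{\left(2 + m\right) \frac{1}{12 + m}}{2} = - \frac{\frac{1}{12 + m} \left(2 + m\right)}{2} = - \frac{2 + m}{2 \left(12 + m\right)}$)
$-1240 + A{\left(16 \right)} = -1240 + \frac{-2 - 16}{2 \left(12 + 16\right)} = -1240 + \frac{-2 - 16}{2 \cdot 28} = -1240 + \frac{1}{2} \cdot \frac{1}{28} \left(-18\right) = -1240 - \frac{9}{28} = - \frac{34729}{28}$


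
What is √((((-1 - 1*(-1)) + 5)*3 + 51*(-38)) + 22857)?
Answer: 3*√2326 ≈ 144.69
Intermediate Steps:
√((((-1 - 1*(-1)) + 5)*3 + 51*(-38)) + 22857) = √((((-1 + 1) + 5)*3 - 1938) + 22857) = √(((0 + 5)*3 - 1938) + 22857) = √((5*3 - 1938) + 22857) = √((15 - 1938) + 22857) = √(-1923 + 22857) = √20934 = 3*√2326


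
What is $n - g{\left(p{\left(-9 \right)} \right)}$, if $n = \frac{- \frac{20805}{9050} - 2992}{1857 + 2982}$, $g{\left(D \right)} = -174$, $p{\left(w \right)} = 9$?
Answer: $\frac{1518574979}{8758590} \approx 173.38$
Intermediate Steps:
$n = - \frac{5419681}{8758590}$ ($n = \frac{\left(-20805\right) \frac{1}{9050} - 2992}{4839} = \left(- \frac{4161}{1810} - 2992\right) \frac{1}{4839} = \left(- \frac{5419681}{1810}\right) \frac{1}{4839} = - \frac{5419681}{8758590} \approx -0.61878$)
$n - g{\left(p{\left(-9 \right)} \right)} = - \frac{5419681}{8758590} - -174 = - \frac{5419681}{8758590} + 174 = \frac{1518574979}{8758590}$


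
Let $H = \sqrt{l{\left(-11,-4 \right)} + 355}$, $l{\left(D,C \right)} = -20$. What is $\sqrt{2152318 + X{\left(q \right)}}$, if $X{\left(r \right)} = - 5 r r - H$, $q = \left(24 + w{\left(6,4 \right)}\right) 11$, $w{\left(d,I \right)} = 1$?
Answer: $\sqrt{1774193 - \sqrt{335}} \approx 1332.0$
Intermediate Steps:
$H = \sqrt{335}$ ($H = \sqrt{-20 + 355} = \sqrt{335} \approx 18.303$)
$q = 275$ ($q = \left(24 + 1\right) 11 = 25 \cdot 11 = 275$)
$X{\left(r \right)} = - \sqrt{335} - 5 r^{2}$ ($X{\left(r \right)} = - 5 r r - \sqrt{335} = - 5 r^{2} - \sqrt{335} = - \sqrt{335} - 5 r^{2}$)
$\sqrt{2152318 + X{\left(q \right)}} = \sqrt{2152318 - \left(378125 + \sqrt{335}\right)} = \sqrt{1774193 - \sqrt{335}}$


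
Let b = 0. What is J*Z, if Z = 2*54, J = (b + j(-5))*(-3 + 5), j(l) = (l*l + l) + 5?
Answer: 5400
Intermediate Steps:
j(l) = 5 + l + l**2 (j(l) = (l**2 + l) + 5 = (l + l**2) + 5 = 5 + l + l**2)
J = 50 (J = (0 + (5 - 5 + (-5)**2))*(-3 + 5) = (0 + (5 - 5 + 25))*2 = (0 + 25)*2 = 25*2 = 50)
Z = 108
J*Z = 50*108 = 5400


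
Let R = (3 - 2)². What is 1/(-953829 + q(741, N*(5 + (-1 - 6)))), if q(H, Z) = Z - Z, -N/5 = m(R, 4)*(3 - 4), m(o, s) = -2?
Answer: -1/953829 ≈ -1.0484e-6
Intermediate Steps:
R = 1 (R = 1² = 1)
N = -10 (N = -(-10)*(3 - 4) = -(-10)*(-1) = -5*2 = -10)
q(H, Z) = 0
1/(-953829 + q(741, N*(5 + (-1 - 6)))) = 1/(-953829 + 0) = 1/(-953829) = -1/953829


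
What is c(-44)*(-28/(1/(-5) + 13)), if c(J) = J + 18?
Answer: 455/8 ≈ 56.875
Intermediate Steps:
c(J) = 18 + J
c(-44)*(-28/(1/(-5) + 13)) = (18 - 44)*(-28/(1/(-5) + 13)) = -(-728)/(1*(-⅕) + 13) = -(-728)/(-⅕ + 13) = -(-728)/64/5 = -(-728)*5/64 = -26*(-35/16) = 455/8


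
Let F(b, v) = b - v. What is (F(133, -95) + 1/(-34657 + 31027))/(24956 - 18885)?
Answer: 827639/22037730 ≈ 0.037556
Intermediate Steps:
(F(133, -95) + 1/(-34657 + 31027))/(24956 - 18885) = ((133 - 1*(-95)) + 1/(-34657 + 31027))/(24956 - 18885) = ((133 + 95) + 1/(-3630))/6071 = (228 - 1/3630)*(1/6071) = (827639/3630)*(1/6071) = 827639/22037730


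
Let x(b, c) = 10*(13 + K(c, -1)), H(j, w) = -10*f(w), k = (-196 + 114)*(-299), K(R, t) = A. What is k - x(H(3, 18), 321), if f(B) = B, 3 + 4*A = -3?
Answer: 24403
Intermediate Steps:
A = -3/2 (A = -¾ + (¼)*(-3) = -¾ - ¾ = -3/2 ≈ -1.5000)
K(R, t) = -3/2
k = 24518 (k = -82*(-299) = 24518)
H(j, w) = -10*w
x(b, c) = 115 (x(b, c) = 10*(13 - 3/2) = 10*(23/2) = 115)
k - x(H(3, 18), 321) = 24518 - 1*115 = 24518 - 115 = 24403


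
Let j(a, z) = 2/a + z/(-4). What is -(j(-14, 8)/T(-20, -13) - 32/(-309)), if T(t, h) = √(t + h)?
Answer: -32/309 - 5*I*√33/77 ≈ -0.10356 - 0.37302*I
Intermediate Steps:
T(t, h) = √(h + t)
j(a, z) = 2/a - z/4 (j(a, z) = 2/a + z*(-¼) = 2/a - z/4)
-(j(-14, 8)/T(-20, -13) - 32/(-309)) = -((2/(-14) - ¼*8)/(√(-13 - 20)) - 32/(-309)) = -((2*(-1/14) - 2)/(√(-33)) - 32*(-1/309)) = -((-⅐ - 2)/((I*√33)) + 32/309) = -(-(-5)*I*√33/77 + 32/309) = -(5*I*√33/77 + 32/309) = -(32/309 + 5*I*√33/77) = -32/309 - 5*I*√33/77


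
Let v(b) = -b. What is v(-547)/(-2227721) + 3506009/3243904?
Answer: 7808635460001/7226513062784 ≈ 1.0806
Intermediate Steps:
v(-547)/(-2227721) + 3506009/3243904 = -1*(-547)/(-2227721) + 3506009/3243904 = 547*(-1/2227721) + 3506009*(1/3243904) = -547/2227721 + 3506009/3243904 = 7808635460001/7226513062784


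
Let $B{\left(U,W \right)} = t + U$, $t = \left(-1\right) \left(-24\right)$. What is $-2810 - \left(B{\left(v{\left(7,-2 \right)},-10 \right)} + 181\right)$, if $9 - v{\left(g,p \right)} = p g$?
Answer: $-3038$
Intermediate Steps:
$v{\left(g,p \right)} = 9 - g p$ ($v{\left(g,p \right)} = 9 - p g = 9 - g p$)
$t = 24$
$B{\left(U,W \right)} = 24 + U$
$-2810 - \left(B{\left(v{\left(7,-2 \right)},-10 \right)} + 181\right) = -2810 - \left(\left(24 - \left(-9 + 7 \left(-2\right)\right)\right) + 181\right) = -2810 - \left(\left(24 + \left(9 + 14\right)\right) + 181\right) = -2810 - \left(\left(24 + 23\right) + 181\right) = -2810 - \left(47 + 181\right) = -2810 - 228 = -3038$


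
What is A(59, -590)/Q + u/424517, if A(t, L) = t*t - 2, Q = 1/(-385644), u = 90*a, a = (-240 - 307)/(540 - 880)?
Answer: -19364888961968205/14433578 ≈ -1.3417e+9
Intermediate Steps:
a = 547/340 (a = -547/(-340) = -547*(-1/340) = 547/340 ≈ 1.6088)
u = 4923/34 (u = 90*(547/340) = 4923/34 ≈ 144.79)
Q = -1/385644 ≈ -2.5931e-6
A(t, L) = -2 + t² (A(t, L) = t² - 2 = -2 + t²)
A(59, -590)/Q + u/424517 = (-2 + 59²)/(-1/385644) + (4923/34)/424517 = (-2 + 3481)*(-385644) + (4923/34)*(1/424517) = 3479*(-385644) + 4923/14433578 = -1341655476 + 4923/14433578 = -19364888961968205/14433578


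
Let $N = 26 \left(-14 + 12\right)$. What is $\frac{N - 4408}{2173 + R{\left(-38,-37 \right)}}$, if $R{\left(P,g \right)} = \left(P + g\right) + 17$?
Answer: $- \frac{892}{423} \approx -2.1087$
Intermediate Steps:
$R{\left(P,g \right)} = 17 + P + g$
$N = -52$ ($N = 26 \left(-2\right) = -52$)
$\frac{N - 4408}{2173 + R{\left(-38,-37 \right)}} = \frac{-52 - 4408}{2173 - 58} = - \frac{4460}{2173 - 58} = - \frac{4460}{2115} = \left(-4460\right) \frac{1}{2115} = - \frac{892}{423}$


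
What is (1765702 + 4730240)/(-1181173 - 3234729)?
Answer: -3247971/2207951 ≈ -1.4710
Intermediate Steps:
(1765702 + 4730240)/(-1181173 - 3234729) = 6495942/(-4415902) = 6495942*(-1/4415902) = -3247971/2207951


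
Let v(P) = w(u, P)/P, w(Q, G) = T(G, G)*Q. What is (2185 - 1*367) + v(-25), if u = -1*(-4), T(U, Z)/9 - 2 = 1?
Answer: 45342/25 ≈ 1813.7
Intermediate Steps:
T(U, Z) = 27 (T(U, Z) = 18 + 9*1 = 18 + 9 = 27)
u = 4
w(Q, G) = 27*Q
v(P) = 108/P (v(P) = (27*4)/P = 108/P)
(2185 - 1*367) + v(-25) = (2185 - 1*367) + 108/(-25) = (2185 - 367) + 108*(-1/25) = 1818 - 108/25 = 45342/25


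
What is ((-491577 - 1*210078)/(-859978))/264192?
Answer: 233885/75733102592 ≈ 3.0883e-6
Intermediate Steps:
((-491577 - 1*210078)/(-859978))/264192 = ((-491577 - 210078)*(-1/859978))*(1/264192) = -701655*(-1/859978)*(1/264192) = (701655/859978)*(1/264192) = 233885/75733102592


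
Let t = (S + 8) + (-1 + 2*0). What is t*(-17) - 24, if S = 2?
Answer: -177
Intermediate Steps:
t = 9 (t = (2 + 8) + (-1 + 2*0) = 10 + (-1 + 0) = 10 - 1 = 9)
t*(-17) - 24 = 9*(-17) - 24 = -153 - 24 = -177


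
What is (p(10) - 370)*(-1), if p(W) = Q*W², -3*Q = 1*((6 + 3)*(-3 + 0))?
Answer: -530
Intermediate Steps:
Q = 9 (Q = -(6 + 3)*(-3 + 0)/3 = -9*(-3)/3 = -(-27)/3 = -⅓*(-27) = 9)
p(W) = 9*W²
(p(10) - 370)*(-1) = (9*10² - 370)*(-1) = (9*100 - 370)*(-1) = (900 - 370)*(-1) = 530*(-1) = -530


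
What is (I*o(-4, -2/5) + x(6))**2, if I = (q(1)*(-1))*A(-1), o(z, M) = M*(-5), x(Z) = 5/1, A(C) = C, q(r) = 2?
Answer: 81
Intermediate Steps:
x(Z) = 5 (x(Z) = 5*1 = 5)
o(z, M) = -5*M
I = 2 (I = (2*(-1))*(-1) = -2*(-1) = 2)
(I*o(-4, -2/5) + x(6))**2 = (2*(-(-10)/5) + 5)**2 = (2*(-5*(-2/5)) + 5)**2 = (2*2 + 5)**2 = (4 + 5)**2 = 9**2 = 81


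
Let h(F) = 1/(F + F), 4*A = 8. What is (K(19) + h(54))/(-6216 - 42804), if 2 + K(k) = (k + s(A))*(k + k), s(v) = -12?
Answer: -28513/5294160 ≈ -0.0053857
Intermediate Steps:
A = 2 (A = (¼)*8 = 2)
K(k) = -2 + 2*k*(-12 + k) (K(k) = -2 + (k - 12)*(k + k) = -2 + (-12 + k)*(2*k) = -2 + 2*k*(-12 + k))
h(F) = 1/(2*F)
(K(19) + h(54))/(-6216 - 42804) = ((-2 - 24*19 + 2*19²) + (½)/54)/(-6216 - 42804) = ((-2 - 456 + 2*361) + (½)*(1/54))/(-49020) = ((-2 - 456 + 722) + 1/108)*(-1/49020) = (264 + 1/108)*(-1/49020) = (28513/108)*(-1/49020) = -28513/5294160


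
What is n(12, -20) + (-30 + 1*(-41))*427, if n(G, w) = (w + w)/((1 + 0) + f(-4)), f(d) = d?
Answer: -90911/3 ≈ -30304.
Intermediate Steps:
n(G, w) = -2*w/3 (n(G, w) = (w + w)/((1 + 0) - 4) = (2*w)/(1 - 4) = (2*w)/(-3) = (2*w)*(-1/3) = -2*w/3)
n(12, -20) + (-30 + 1*(-41))*427 = -2/3*(-20) + (-30 + 1*(-41))*427 = 40/3 + (-30 - 41)*427 = 40/3 - 71*427 = 40/3 - 30317 = -90911/3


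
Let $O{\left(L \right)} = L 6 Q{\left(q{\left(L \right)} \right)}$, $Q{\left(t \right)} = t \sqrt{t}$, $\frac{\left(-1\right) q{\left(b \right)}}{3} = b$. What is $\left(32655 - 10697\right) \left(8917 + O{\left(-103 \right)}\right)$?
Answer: $195799486 - 4193143596 \sqrt{309} \approx -7.3513 \cdot 10^{10}$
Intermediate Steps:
$q{\left(b \right)} = - 3 b$
$Q{\left(t \right)} = t^{\frac{3}{2}}$
$O{\left(L \right)} = 18 L \sqrt{3} \left(- L\right)^{\frac{3}{2}}$ ($O{\left(L \right)} = L 6 \left(- 3 L\right)^{\frac{3}{2}} = 6 L 3 \sqrt{3} \left(- L\right)^{\frac{3}{2}} = 18 L \sqrt{3} \left(- L\right)^{\frac{3}{2}}$)
$\left(32655 - 10697\right) \left(8917 + O{\left(-103 \right)}\right) = \left(32655 - 10697\right) \left(8917 - 18 \sqrt{3} \left(\left(-1\right) \left(-103\right)\right)^{\frac{5}{2}}\right) = 21958 \left(8917 - 18 \sqrt{3} \cdot 103^{\frac{5}{2}}\right) = 21958 \left(8917 - 18 \sqrt{3} \cdot 10609 \sqrt{103}\right) = 21958 \left(8917 - 190962 \sqrt{309}\right) = 195799486 - 4193143596 \sqrt{309}$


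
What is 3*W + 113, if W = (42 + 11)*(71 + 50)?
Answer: 19352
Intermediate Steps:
W = 6413 (W = 53*121 = 6413)
3*W + 113 = 3*6413 + 113 = 19239 + 113 = 19352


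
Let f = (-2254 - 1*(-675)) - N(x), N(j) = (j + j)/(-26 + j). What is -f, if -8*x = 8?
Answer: 42635/27 ≈ 1579.1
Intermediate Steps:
x = -1 (x = -1/8*8 = -1)
N(j) = 2*j/(-26 + j) (N(j) = (2*j)/(-26 + j) = 2*j/(-26 + j))
f = -42635/27 (f = (-2254 - 1*(-675)) - 2*(-1)/(-26 - 1) = (-2254 + 675) - 2*(-1)/(-27) = -1579 - 2*(-1)*(-1)/27 = -1579 - 1*2/27 = -1579 - 2/27 = -42635/27 ≈ -1579.1)
-f = -1*(-42635/27) = 42635/27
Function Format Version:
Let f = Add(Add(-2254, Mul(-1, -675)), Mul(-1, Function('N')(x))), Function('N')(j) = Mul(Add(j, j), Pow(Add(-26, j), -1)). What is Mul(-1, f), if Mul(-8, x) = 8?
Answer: Rational(42635, 27) ≈ 1579.1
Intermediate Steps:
x = -1 (x = Mul(Rational(-1, 8), 8) = -1)
Function('N')(j) = Mul(2, j, Pow(Add(-26, j), -1)) (Function('N')(j) = Mul(Mul(2, j), Pow(Add(-26, j), -1)) = Mul(2, j, Pow(Add(-26, j), -1)))
f = Rational(-42635, 27) (f = Add(Add(-2254, Mul(-1, -675)), Mul(-1, Mul(2, -1, Pow(Add(-26, -1), -1)))) = Add(Add(-2254, 675), Mul(-1, Mul(2, -1, Pow(-27, -1)))) = Add(-1579, Mul(-1, Mul(2, -1, Rational(-1, 27)))) = Add(-1579, Mul(-1, Rational(2, 27))) = Add(-1579, Rational(-2, 27)) = Rational(-42635, 27) ≈ -1579.1)
Mul(-1, f) = Mul(-1, Rational(-42635, 27)) = Rational(42635, 27)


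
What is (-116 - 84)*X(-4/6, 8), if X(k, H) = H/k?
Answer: 2400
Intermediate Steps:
(-116 - 84)*X(-4/6, 8) = (-116 - 84)*(8/((-4/6))) = -1600/((-4*1/6)) = -1600/(-2/3) = -1600*(-3)/2 = -200*(-12) = 2400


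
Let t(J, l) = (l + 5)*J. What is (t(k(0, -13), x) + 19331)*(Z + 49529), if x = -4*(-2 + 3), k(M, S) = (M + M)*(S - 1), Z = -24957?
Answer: 475001332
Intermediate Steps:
k(M, S) = 2*M*(-1 + S) (k(M, S) = (2*M)*(-1 + S) = 2*M*(-1 + S))
x = -4 (x = -4*1 = -4)
t(J, l) = J*(5 + l) (t(J, l) = (5 + l)*J = J*(5 + l))
(t(k(0, -13), x) + 19331)*(Z + 49529) = ((2*0*(-1 - 13))*(5 - 4) + 19331)*(-24957 + 49529) = ((2*0*(-14))*1 + 19331)*24572 = (0*1 + 19331)*24572 = (0 + 19331)*24572 = 19331*24572 = 475001332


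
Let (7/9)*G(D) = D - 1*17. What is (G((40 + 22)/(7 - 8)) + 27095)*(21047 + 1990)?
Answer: 621847614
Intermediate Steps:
G(D) = -153/7 + 9*D/7 (G(D) = 9*(D - 1*17)/7 = 9*(D - 17)/7 = 9*(-17 + D)/7 = -153/7 + 9*D/7)
(G((40 + 22)/(7 - 8)) + 27095)*(21047 + 1990) = ((-153/7 + 9*((40 + 22)/(7 - 8))/7) + 27095)*(21047 + 1990) = ((-153/7 + 9*(62/(-1))/7) + 27095)*23037 = ((-153/7 + 9*(62*(-1))/7) + 27095)*23037 = ((-153/7 + (9/7)*(-62)) + 27095)*23037 = ((-153/7 - 558/7) + 27095)*23037 = (-711/7 + 27095)*23037 = (188954/7)*23037 = 621847614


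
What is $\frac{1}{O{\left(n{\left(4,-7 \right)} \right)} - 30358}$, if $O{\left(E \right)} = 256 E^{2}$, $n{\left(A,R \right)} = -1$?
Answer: $- \frac{1}{30102} \approx -3.322 \cdot 10^{-5}$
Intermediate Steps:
$\frac{1}{O{\left(n{\left(4,-7 \right)} \right)} - 30358} = \frac{1}{256 \left(-1\right)^{2} - 30358} = \frac{1}{256 \cdot 1 - 30358} = \frac{1}{256 - 30358} = \frac{1}{-30102} = - \frac{1}{30102}$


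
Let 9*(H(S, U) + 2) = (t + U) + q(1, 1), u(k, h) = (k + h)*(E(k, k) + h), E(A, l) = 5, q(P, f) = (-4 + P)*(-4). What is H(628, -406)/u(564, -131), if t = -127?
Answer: 77/70146 ≈ 0.0010977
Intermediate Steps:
q(P, f) = 16 - 4*P
u(k, h) = (5 + h)*(h + k) (u(k, h) = (k + h)*(5 + h) = (h + k)*(5 + h) = (5 + h)*(h + k))
H(S, U) = -133/9 + U/9 (H(S, U) = -2 + ((-127 + U) + (16 - 4*1))/9 = -2 + ((-127 + U) + (16 - 4))/9 = -2 + ((-127 + U) + 12)/9 = -2 + (-115 + U)/9 = -2 + (-115/9 + U/9) = -133/9 + U/9)
H(628, -406)/u(564, -131) = (-133/9 + (⅑)*(-406))/((-131)² + 5*(-131) + 5*564 - 131*564) = (-133/9 - 406/9)/(17161 - 655 + 2820 - 73884) = -539/9/(-54558) = -539/9*(-1/54558) = 77/70146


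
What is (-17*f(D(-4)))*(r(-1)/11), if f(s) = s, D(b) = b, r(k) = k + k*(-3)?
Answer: 136/11 ≈ 12.364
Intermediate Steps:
r(k) = -2*k (r(k) = k - 3*k = -2*k)
(-17*f(D(-4)))*(r(-1)/11) = (-17*(-4))*(-2*(-1)/11) = 68*(2*(1/11)) = 68*(2/11) = 136/11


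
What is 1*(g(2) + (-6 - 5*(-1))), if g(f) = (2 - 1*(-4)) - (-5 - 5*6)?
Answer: 40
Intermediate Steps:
g(f) = 41 (g(f) = (2 + 4) - (-5 - 30) = 6 - 1*(-35) = 6 + 35 = 41)
1*(g(2) + (-6 - 5*(-1))) = 1*(41 + (-6 - 5*(-1))) = 1*(41 + (-6 - 1*(-5))) = 1*(41 + (-6 + 5)) = 1*(41 - 1) = 1*40 = 40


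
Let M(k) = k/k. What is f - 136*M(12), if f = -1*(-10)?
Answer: -126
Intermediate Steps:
M(k) = 1
f = 10
f - 136*M(12) = 10 - 136*1 = 10 - 136 = -126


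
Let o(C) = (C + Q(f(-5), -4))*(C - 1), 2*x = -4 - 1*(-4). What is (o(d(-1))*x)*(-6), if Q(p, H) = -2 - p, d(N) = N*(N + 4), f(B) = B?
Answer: 0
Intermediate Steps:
d(N) = N*(4 + N)
x = 0 (x = (-4 - 1*(-4))/2 = (-4 + 4)/2 = (½)*0 = 0)
o(C) = (-1 + C)*(3 + C) (o(C) = (C + (-2 - 1*(-5)))*(C - 1) = (C + (-2 + 5))*(-1 + C) = (C + 3)*(-1 + C) = (3 + C)*(-1 + C) = (-1 + C)*(3 + C))
(o(d(-1))*x)*(-6) = ((-3 + (-(4 - 1))² + 2*(-(4 - 1)))*0)*(-6) = ((-3 + (-1*3)² + 2*(-1*3))*0)*(-6) = ((-3 + (-3)² + 2*(-3))*0)*(-6) = ((-3 + 9 - 6)*0)*(-6) = (0*0)*(-6) = 0*(-6) = 0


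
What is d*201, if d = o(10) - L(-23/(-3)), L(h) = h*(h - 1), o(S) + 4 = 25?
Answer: -18157/3 ≈ -6052.3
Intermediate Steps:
o(S) = 21 (o(S) = -4 + 25 = 21)
L(h) = h*(-1 + h)
d = -271/9 (d = 21 - (-23/(-3))*(-1 - 23/(-3)) = 21 - (-23*(-⅓))*(-1 - 23*(-⅓)) = 21 - 23*(-1 + 23/3)/3 = 21 - 23*20/(3*3) = 21 - 1*460/9 = 21 - 460/9 = -271/9 ≈ -30.111)
d*201 = -271/9*201 = -18157/3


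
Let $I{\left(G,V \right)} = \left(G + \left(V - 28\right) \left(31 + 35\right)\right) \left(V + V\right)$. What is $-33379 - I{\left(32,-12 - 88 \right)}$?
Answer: $-1716579$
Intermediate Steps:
$I{\left(G,V \right)} = 2 V \left(-1848 + G + 66 V\right)$ ($I{\left(G,V \right)} = \left(G + \left(-28 + V\right) 66\right) 2 V = \left(G + \left(-1848 + 66 V\right)\right) 2 V = \left(-1848 + G + 66 V\right) 2 V = 2 V \left(-1848 + G + 66 V\right)$)
$-33379 - I{\left(32,-12 - 88 \right)} = -33379 - 2 \left(-12 - 88\right) \left(-1848 + 32 + 66 \left(-12 - 88\right)\right) = -33379 - 2 \left(-100\right) \left(-1848 + 32 + 66 \left(-100\right)\right) = -33379 - 2 \left(-100\right) \left(-1848 + 32 - 6600\right) = -33379 - 2 \left(-100\right) \left(-8416\right) = -33379 - 1683200 = -1716579$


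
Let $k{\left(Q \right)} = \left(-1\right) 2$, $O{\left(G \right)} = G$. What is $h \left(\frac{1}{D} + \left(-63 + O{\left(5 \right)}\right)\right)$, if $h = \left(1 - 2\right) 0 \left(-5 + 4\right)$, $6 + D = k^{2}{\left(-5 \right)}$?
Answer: $0$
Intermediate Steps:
$k{\left(Q \right)} = -2$
$D = -2$ ($D = -6 + \left(-2\right)^{2} = -6 + 4 = -2$)
$h = 0$ ($h = \left(-1\right) 0 \left(-1\right) = 0 \left(-1\right) = 0$)
$h \left(\frac{1}{D} + \left(-63 + O{\left(5 \right)}\right)\right) = 0 \left(\frac{1}{-2} + \left(-63 + 5\right)\right) = 0 \left(- \frac{1}{2} - 58\right) = 0 \left(- \frac{117}{2}\right) = 0$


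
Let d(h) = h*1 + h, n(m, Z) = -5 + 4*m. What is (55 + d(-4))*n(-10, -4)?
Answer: -2115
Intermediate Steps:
d(h) = 2*h (d(h) = h + h = 2*h)
(55 + d(-4))*n(-10, -4) = (55 + 2*(-4))*(-5 + 4*(-10)) = (55 - 8)*(-5 - 40) = 47*(-45) = -2115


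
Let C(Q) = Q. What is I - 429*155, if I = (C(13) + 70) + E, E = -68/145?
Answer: -9629808/145 ≈ -66413.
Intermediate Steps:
E = -68/145 (E = -68*1/145 = -68/145 ≈ -0.46897)
I = 11967/145 (I = (13 + 70) - 68/145 = 83 - 68/145 = 11967/145 ≈ 82.531)
I - 429*155 = 11967/145 - 429*155 = 11967/145 - 66495 = -9629808/145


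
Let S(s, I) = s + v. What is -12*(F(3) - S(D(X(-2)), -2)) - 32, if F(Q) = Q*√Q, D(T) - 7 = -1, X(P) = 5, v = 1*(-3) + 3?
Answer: 40 - 36*√3 ≈ -22.354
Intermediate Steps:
v = 0 (v = -3 + 3 = 0)
D(T) = 6 (D(T) = 7 - 1 = 6)
F(Q) = Q^(3/2)
S(s, I) = s (S(s, I) = s + 0 = s)
-12*(F(3) - S(D(X(-2)), -2)) - 32 = -12*(3^(3/2) - 1*6) - 32 = -12*(3*√3 - 6) - 32 = -12*(-6 + 3*√3) - 32 = (72 - 36*√3) - 32 = 40 - 36*√3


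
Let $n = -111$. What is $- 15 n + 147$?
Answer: $1812$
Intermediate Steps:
$- 15 n + 147 = \left(-15\right) \left(-111\right) + 147 = 1665 + 147 = 1812$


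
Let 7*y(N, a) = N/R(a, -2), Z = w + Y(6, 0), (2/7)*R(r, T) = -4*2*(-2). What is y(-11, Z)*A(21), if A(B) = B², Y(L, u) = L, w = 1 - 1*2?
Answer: -99/8 ≈ -12.375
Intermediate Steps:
w = -1 (w = 1 - 2 = -1)
R(r, T) = 56 (R(r, T) = 7*(-4*2*(-2))/2 = 7*(-8*(-2))/2 = (7/2)*16 = 56)
Z = 5 (Z = -1 + 6 = 5)
y(N, a) = N/392 (y(N, a) = (N/56)/7 = N/392)
y(-11, Z)*A(21) = ((1/392)*(-11))*21² = -11/392*441 = -99/8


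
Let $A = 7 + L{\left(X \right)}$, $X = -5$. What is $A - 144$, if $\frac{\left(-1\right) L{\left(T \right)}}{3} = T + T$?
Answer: $-107$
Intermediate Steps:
$L{\left(T \right)} = - 6 T$ ($L{\left(T \right)} = - 3 \left(T + T\right) = - 3 \cdot 2 T = - 6 T$)
$A = 37$ ($A = 7 - -30 = 7 + 30 = 37$)
$A - 144 = 37 - 144 = -107$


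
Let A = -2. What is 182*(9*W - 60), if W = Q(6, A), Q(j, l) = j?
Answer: -1092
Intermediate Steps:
W = 6
182*(9*W - 60) = 182*(9*6 - 60) = 182*(54 - 60) = 182*(-6) = -1092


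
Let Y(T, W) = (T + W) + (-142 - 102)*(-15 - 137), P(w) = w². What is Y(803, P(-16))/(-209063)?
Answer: -38147/209063 ≈ -0.18247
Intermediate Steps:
Y(T, W) = 37088 + T + W (Y(T, W) = (T + W) - 244*(-152) = (T + W) + 37088 = 37088 + T + W)
Y(803, P(-16))/(-209063) = (37088 + 803 + (-16)²)/(-209063) = (37088 + 803 + 256)*(-1/209063) = 38147*(-1/209063) = -38147/209063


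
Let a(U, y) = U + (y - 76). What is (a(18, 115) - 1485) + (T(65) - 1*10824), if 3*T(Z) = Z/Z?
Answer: -36755/3 ≈ -12252.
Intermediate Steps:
T(Z) = ⅓ (T(Z) = (Z/Z)/3 = (⅓)*1 = ⅓)
a(U, y) = -76 + U + y (a(U, y) = U + (-76 + y) = -76 + U + y)
(a(18, 115) - 1485) + (T(65) - 1*10824) = ((-76 + 18 + 115) - 1485) + (⅓ - 1*10824) = (57 - 1485) + (⅓ - 10824) = -1428 - 32471/3 = -36755/3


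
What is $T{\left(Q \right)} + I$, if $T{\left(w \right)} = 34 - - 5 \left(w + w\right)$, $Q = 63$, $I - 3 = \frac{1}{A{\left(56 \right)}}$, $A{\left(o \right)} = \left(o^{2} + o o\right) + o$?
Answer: $\frac{4220777}{6328} \approx 667.0$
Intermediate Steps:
$A{\left(o \right)} = o + 2 o^{2}$ ($A{\left(o \right)} = \left(o^{2} + o^{2}\right) + o = 2 o^{2} + o = o + 2 o^{2}$)
$I = \frac{18985}{6328}$ ($I = 3 + \frac{1}{56 \left(1 + 2 \cdot 56\right)} = 3 + \frac{1}{56 \left(1 + 112\right)} = 3 + \frac{1}{56 \cdot 113} = 3 + \frac{1}{6328} = \frac{18985}{6328} \approx 3.0002$)
$T{\left(w \right)} = 34 + 10 w$ ($T{\left(w \right)} = 34 - - 5 \cdot 2 w = 34 - - 10 w = 34 + 10 w$)
$T{\left(Q \right)} + I = \left(34 + 10 \cdot 63\right) + \frac{18985}{6328} = \left(34 + 630\right) + \frac{18985}{6328} = 664 + \frac{18985}{6328} = \frac{4220777}{6328}$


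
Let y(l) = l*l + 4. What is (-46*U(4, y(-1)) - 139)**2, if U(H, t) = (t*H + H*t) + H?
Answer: 4678569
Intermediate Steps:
y(l) = 4 + l**2 (y(l) = l**2 + 4 = 4 + l**2)
U(H, t) = H + 2*H*t (U(H, t) = (H*t + H*t) + H = 2*H*t + H = H + 2*H*t)
(-46*U(4, y(-1)) - 139)**2 = (-184*(1 + 2*(4 + (-1)**2)) - 139)**2 = (-184*(1 + 2*(4 + 1)) - 139)**2 = (-184*(1 + 2*5) - 139)**2 = (-184*(1 + 10) - 139)**2 = (-184*11 - 139)**2 = (-46*44 - 139)**2 = (-2024 - 139)**2 = (-2163)**2 = 4678569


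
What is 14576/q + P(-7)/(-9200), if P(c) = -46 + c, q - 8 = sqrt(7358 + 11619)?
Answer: -1071791211/173999600 + 14576*sqrt(18977)/18913 ≈ 100.01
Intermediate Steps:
q = 8 + sqrt(18977) (q = 8 + sqrt(7358 + 11619) = 8 + sqrt(18977) ≈ 145.76)
14576/q + P(-7)/(-9200) = 14576/(8 + sqrt(18977)) + (-46 - 7)/(-9200) = 14576/(8 + sqrt(18977)) - 53*(-1/9200) = 14576/(8 + sqrt(18977)) + 53/9200 = 53/9200 + 14576/(8 + sqrt(18977))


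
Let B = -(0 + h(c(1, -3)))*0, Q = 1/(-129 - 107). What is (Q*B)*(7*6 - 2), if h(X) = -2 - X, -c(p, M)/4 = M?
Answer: 0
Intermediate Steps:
c(p, M) = -4*M
Q = -1/236 (Q = 1/(-236) = -1/236 ≈ -0.0042373)
B = 0 (B = -(0 + (-2 - (-4)*(-3)))*0 = -(0 + (-2 - 1*12))*0 = -(0 + (-2 - 12))*0 = -(0 - 14)*0 = -(-14)*0 = -1*0 = 0)
(Q*B)*(7*6 - 2) = (-1/236*0)*(7*6 - 2) = 0*(42 - 2) = 0*40 = 0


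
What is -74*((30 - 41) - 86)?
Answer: 7178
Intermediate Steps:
-74*((30 - 41) - 86) = -74*(-11 - 86) = -74*(-97) = 7178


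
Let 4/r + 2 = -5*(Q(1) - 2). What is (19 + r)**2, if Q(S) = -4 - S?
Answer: 398161/1089 ≈ 365.62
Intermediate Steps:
r = 4/33 (r = 4/(-2 - 5*((-4 - 1*1) - 2)) = 4/(-2 - 5*((-4 - 1) - 2)) = 4/(-2 - 5*(-5 - 2)) = 4/(-2 - 5*(-7)) = 4/(-2 + 35) = 4/33 ≈ 0.12121)
(19 + r)**2 = (19 + 4/33)**2 = (631/33)**2 = 398161/1089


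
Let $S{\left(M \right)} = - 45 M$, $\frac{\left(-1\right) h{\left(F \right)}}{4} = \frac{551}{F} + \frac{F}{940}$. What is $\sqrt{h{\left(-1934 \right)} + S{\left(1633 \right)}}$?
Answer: $\frac{3 i \sqrt{421589208249985}}{227245} \approx 271.06 i$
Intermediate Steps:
$h{\left(F \right)} = - \frac{2204}{F} - \frac{F}{235}$ ($h{\left(F \right)} = - 4 \left(\frac{551}{F} + \frac{F}{940}\right) = - \frac{2204}{F} - \frac{F}{235}$)
$\sqrt{h{\left(-1934 \right)} + S{\left(1633 \right)}} = \sqrt{\left(- \frac{2204}{-1934} - - \frac{1934}{235}\right) - 73485} = \sqrt{\left(\left(-2204\right) \left(- \frac{1}{1934}\right) + \frac{1934}{235}\right) - 73485} = \sqrt{\left(\frac{1102}{967} + \frac{1934}{235}\right) - 73485} = \sqrt{\frac{2129148}{227245} - 73485} = \sqrt{- \frac{16696969677}{227245}} = \frac{3 i \sqrt{421589208249985}}{227245}$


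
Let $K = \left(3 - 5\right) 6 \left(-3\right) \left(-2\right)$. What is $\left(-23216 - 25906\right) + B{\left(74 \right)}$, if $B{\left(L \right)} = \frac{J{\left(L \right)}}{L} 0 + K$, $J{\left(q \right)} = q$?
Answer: $-49194$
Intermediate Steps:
$K = -72$ ($K = - 2 \left(\left(-18\right) \left(-2\right)\right) = \left(-2\right) 36 = -72$)
$B{\left(L \right)} = -72$ ($B{\left(L \right)} = \frac{L}{L} 0 - 72 = 1 \cdot 0 - 72 = 0 - 72 = -72$)
$\left(-23216 - 25906\right) + B{\left(74 \right)} = \left(-23216 - 25906\right) - 72 = -49122 - 72 = -49194$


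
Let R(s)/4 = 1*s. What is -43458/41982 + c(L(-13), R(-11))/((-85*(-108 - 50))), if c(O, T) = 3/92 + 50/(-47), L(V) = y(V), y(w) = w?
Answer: -420641770383/406325026040 ≈ -1.0352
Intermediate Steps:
R(s) = 4*s (R(s) = 4*(1*s) = 4*s)
L(V) = V
c(O, T) = -4459/4324 (c(O, T) = 3*(1/92) + 50*(-1/47) = 3/92 - 50/47 = -4459/4324)
-43458/41982 + c(L(-13), R(-11))/((-85*(-108 - 50))) = -43458/41982 - 4459*(-1/(85*(-108 - 50)))/4324 = -43458*1/41982 - 4459/(4324*((-85*(-158)))) = -7243/6997 - 4459/4324/13430 = -7243/6997 - 4459/4324*1/13430 = -7243/6997 - 4459/58071320 = -420641770383/406325026040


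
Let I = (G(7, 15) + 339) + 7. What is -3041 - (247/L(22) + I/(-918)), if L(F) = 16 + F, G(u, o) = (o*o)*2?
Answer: -2796809/918 ≈ -3046.6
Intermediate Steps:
G(u, o) = 2*o**2 (G(u, o) = o**2*2 = 2*o**2)
I = 796 (I = (2*15**2 + 339) + 7 = (2*225 + 339) + 7 = (450 + 339) + 7 = 789 + 7 = 796)
-3041 - (247/L(22) + I/(-918)) = -3041 - (247/(16 + 22) + 796/(-918)) = -3041 - (247/38 + 796*(-1/918)) = -3041 - (247*(1/38) - 398/459) = -3041 - (13/2 - 398/459) = -3041 - 1*5171/918 = -3041 - 5171/918 = -2796809/918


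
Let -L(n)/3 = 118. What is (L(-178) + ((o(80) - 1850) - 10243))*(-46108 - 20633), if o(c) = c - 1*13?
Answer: 826253580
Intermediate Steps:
o(c) = -13 + c (o(c) = c - 13 = -13 + c)
L(n) = -354 (L(n) = -3*118 = -354)
(L(-178) + ((o(80) - 1850) - 10243))*(-46108 - 20633) = (-354 + (((-13 + 80) - 1850) - 10243))*(-46108 - 20633) = (-354 + ((67 - 1850) - 10243))*(-66741) = (-354 + (-1783 - 10243))*(-66741) = (-354 - 12026)*(-66741) = -12380*(-66741) = 826253580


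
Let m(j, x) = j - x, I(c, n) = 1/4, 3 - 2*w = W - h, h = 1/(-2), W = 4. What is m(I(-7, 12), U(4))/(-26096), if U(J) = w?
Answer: -1/26096 ≈ -3.8320e-5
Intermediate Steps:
h = -½ ≈ -0.50000
w = -¾ (w = 3/2 - (4 - 1*(-½))/2 = 3/2 - (4 + ½)/2 = 3/2 - ½*9/2 = 3/2 - 9/4 = -¾ ≈ -0.75000)
I(c, n) = ¼
U(J) = -¾
m(I(-7, 12), U(4))/(-26096) = (¼ - 1*(-¾))/(-26096) = (¼ + ¾)*(-1/26096) = 1*(-1/26096) = -1/26096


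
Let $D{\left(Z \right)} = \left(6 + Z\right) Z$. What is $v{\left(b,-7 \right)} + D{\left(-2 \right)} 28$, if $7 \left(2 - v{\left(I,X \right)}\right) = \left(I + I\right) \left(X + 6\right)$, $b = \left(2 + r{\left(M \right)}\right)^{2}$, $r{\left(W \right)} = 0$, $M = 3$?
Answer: $- \frac{1546}{7} \approx -220.86$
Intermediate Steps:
$D{\left(Z \right)} = Z \left(6 + Z\right)$
$b = 4$ ($b = \left(2 + 0\right)^{2} = 2^{2} = 4$)
$v{\left(I,X \right)} = 2 - \frac{2 I \left(6 + X\right)}{7}$ ($v{\left(I,X \right)} = 2 - \frac{\left(I + I\right) \left(X + 6\right)}{7} = 2 - \frac{2 I \left(6 + X\right)}{7}$)
$v{\left(b,-7 \right)} + D{\left(-2 \right)} 28 = \left(2 - \frac{48}{7} - \frac{8}{7} \left(-7\right)\right) + - 2 \left(6 - 2\right) 28 = \left(2 - \frac{48}{7} + 8\right) + \left(-2\right) 4 \cdot 28 = \frac{22}{7} - 224 = - \frac{1546}{7}$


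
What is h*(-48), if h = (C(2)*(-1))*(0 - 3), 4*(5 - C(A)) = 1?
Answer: -684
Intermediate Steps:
C(A) = 19/4 (C(A) = 5 - ¼*1 = 5 - ¼ = 19/4)
h = 57/4 (h = ((19/4)*(-1))*(0 - 3) = -19/4*(-3) = 57/4 ≈ 14.250)
h*(-48) = (57/4)*(-48) = -684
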